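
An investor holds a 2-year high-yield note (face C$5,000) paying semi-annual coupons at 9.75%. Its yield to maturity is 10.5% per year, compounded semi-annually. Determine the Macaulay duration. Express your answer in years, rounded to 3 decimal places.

1.864 years

Periodic yield y = 0.0525. Discount each cash flow and weight by its period:
  t   CF        PV=CF/(1+0.0525)^t    t·PV
  1       243.75       231.5914       231.5914
  2       243.75       220.0394       440.0788
  3       243.75       209.0635       627.1906
  4     5,243.75     4,273.2033    17,092.8134
  Σ                  4,933.8977    18,391.6742
Price P = Σ PV = 4,933.8977.
Macaulay duration = Σ(t·PV) / P = 18,391.6742 / 4,933.8977 = 3.72762 half-year periods.
In years: 3.72762 / 2 = 1.86381 years.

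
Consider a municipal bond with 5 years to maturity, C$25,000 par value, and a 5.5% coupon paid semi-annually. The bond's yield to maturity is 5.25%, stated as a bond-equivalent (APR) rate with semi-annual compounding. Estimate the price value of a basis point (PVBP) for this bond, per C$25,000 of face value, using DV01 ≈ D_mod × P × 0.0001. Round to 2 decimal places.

Periodic yield y = 0.02625.
  t   CF        PV=CF/(1+0.02625)^t    t·PV
  1       687.50       669.9147       669.9147
  2       687.50       652.7793     1,305.5586
  3       687.50       636.0821     1,908.2464
  4       687.50       619.8121     2,479.2482
  5       687.50       603.9582     3,019.7908
  6       687.50       588.5098     3,531.0587
  7       687.50       573.4565     4,014.1958
  8       687.50       558.7883     4,470.3068
  9       687.50       544.4953     4,900.4581
  10   25,687.50    19,823.9475   198,239.4746
  Σ                 25,271.7438   224,538.2526
P = 25,271.7438; D_Mac = 8.88495 half-year periods = 4.44248 yrs; D_mod = 4.32884 yrs.
DV01 ≈ 4.32884 × 25,271.7438 × 0.0001 = 10.939744.

C$10.94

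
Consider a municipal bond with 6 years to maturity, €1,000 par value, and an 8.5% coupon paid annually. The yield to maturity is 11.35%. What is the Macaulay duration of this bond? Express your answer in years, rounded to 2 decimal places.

Periodic yield y = 0.1135. Discount each cash flow and weight by its year:
  t   CF        PV=CF/(1+0.1135)^t    t·PV
  1        85.00        76.3359        76.3359
  2        85.00        68.5549       137.1098
  3        85.00        61.5670       184.7011
  4        85.00        55.2915       221.1658
  5        85.00        49.6556       248.2778
  6     1,085.00       569.2308     3,415.3849
  Σ                    880.6356     4,282.9753
Price P = Σ PV = 880.6356.
Macaulay duration = Σ(t·PV) / P = 4,282.9753 / 880.6356 = 4.86350 years.

4.86 years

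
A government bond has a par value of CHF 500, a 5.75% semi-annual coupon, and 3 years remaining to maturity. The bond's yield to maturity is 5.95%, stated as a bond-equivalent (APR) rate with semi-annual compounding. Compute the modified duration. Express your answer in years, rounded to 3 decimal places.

Periodic yield y = 0.02975. First find Macaulay duration:
  t   CF        PV=CF/(1+0.02975)^t    t·PV
  1       14.375        13.9597        13.9597
  2       14.375        13.5564        27.1128
  3       14.375        13.1647        39.4942
  4       14.375        12.7844        51.1376
  5       14.375        12.4151        62.0753
  6      514.375       431.4088     2,588.4531
  Σ                    497.2892     2,782.2328
P = 497.2892; Macaulay duration = 2,782.2328 / 497.2892 = 5.59480 half-year periods = 2.79740 years.
Modified duration = D_Mac / (1 + y) = 2.79740 / 1.02975 = 2.71658 years.

2.717 years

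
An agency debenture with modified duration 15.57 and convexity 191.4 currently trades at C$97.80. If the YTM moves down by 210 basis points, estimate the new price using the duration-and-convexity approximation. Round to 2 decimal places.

Duration effect: -D_mod·Δy = -15.57 × (-0.021) = +0.326970
Convexity effect: ½·C·(Δy)² = 0.5 × 191.4 × (-0.021)² = +0.0422037
ΔP/P ≈ +0.326970 + 0.0422037 = +0.3691737
New price ≈ 97.80 × (1 + 0.3691737) = 133.90518786.

C$133.91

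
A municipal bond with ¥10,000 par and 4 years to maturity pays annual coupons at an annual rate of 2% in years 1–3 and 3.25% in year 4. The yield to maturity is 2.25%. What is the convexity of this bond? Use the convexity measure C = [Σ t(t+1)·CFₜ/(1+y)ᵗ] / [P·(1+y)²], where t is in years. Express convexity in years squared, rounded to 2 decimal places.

18.39

With y = 0.0225:
  t   CF        PV=CF/(1+0.0225)^t    t·PV        t(t+1)·PV
  1       200.00       195.5990       195.5990         391.1980
  2       200.00       191.2949       382.5898       1,147.7693
  3       200.00       187.0855       561.2564       2,245.0256
  4    10,325.00     9,445.7575    37,783.0302     188,915.1508
  Σ                 10,019.7369    38,922.4753     192,699.1437
P = 10,019.7369.
Convexity = Σ t(t+1)·PV / [P·(1+y)²] = 192,699.1437 / (10,019.7369 × 1.045506) = 18.39487.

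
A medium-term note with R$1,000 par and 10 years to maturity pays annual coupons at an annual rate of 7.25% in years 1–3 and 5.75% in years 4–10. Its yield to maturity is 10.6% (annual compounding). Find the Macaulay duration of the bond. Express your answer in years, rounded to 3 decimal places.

7.148 years

Periodic yield y = 0.106. Discount each cash flow and weight by its year:
  t   CF        PV=CF/(1+0.106)^t    t·PV
  1        72.50        65.5515        65.5515
  2        72.50        59.2690       118.5380
  3        72.50        53.5886       160.7659
  4        57.50        38.4280       153.7118
  5        57.50        34.7450       173.7250
  6        57.50        31.4150       188.4900
  7        57.50        28.4042       198.8291
  8        57.50        25.6819       205.4550
  9        57.50        23.2205       208.9846
  10    1,057.50       386.1261     3,861.2605
  Σ                    746.4297     5,335.3115
Price P = Σ PV = 746.4297.
Macaulay duration = Σ(t·PV) / P = 5,335.3115 / 746.4297 = 7.14777 years.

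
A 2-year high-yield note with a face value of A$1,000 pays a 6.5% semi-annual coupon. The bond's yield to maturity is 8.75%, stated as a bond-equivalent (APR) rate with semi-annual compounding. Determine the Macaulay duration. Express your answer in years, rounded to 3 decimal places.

Periodic yield y = 0.04375. Discount each cash flow and weight by its period:
  t   CF        PV=CF/(1+0.04375)^t    t·PV
  1        32.50        31.1377        31.1377
  2        32.50        29.8326        59.6651
  3        32.50        28.5821        85.7463
  4     1,032.50       869.9697     3,479.8786
  Σ                    959.5220     3,656.4277
Price P = Σ PV = 959.5220.
Macaulay duration = Σ(t·PV) / P = 3,656.4277 / 959.5220 = 3.81068 half-year periods.
In years: 3.81068 / 2 = 1.90534 years.

1.905 years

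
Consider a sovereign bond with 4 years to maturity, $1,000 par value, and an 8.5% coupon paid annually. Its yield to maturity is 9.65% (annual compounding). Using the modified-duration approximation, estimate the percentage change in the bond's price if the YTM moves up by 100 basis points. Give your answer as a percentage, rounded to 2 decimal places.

Periodic yield y = 0.0965. Modified duration first:
  t   CF        PV=CF/(1+0.0965)^t    t·PV
  1        85.00        77.5194        77.5194
  2        85.00        70.6971       141.3942
  3        85.00        64.4752       193.4257
  4     1,085.00       750.5769     3,002.3076
  Σ                    963.2686     3,414.6469
P = 963.2686; D_Mac = 3.54485 yrs; D_mod = 3.54485/(1+0.0965) = 3.23288 yrs.
ΔP/P ≈ -D_mod · Δy = -3.23288 × (+0.01) = -0.032329 = -3.2329%.

-3.23%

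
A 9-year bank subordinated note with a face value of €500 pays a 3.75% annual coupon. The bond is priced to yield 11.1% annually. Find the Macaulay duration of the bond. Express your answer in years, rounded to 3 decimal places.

Periodic yield y = 0.111. Discount each cash flow and weight by its year:
  t   CF        PV=CF/(1+0.111)^t    t·PV
  1        18.75        16.8767        16.8767
  2        18.75        15.1905        30.3811
  3        18.75        13.6729        41.0186
  4        18.75        12.3068        49.2272
  5        18.75        11.0772        55.3861
  6        18.75         9.9705        59.8230
  7        18.75         8.9743        62.8204
  8        18.75         8.0777        64.6218
  9       518.75       201.1553     1,810.3981
  Σ                    297.3020     2,190.5529
Price P = Σ PV = 297.3020.
Macaulay duration = Σ(t·PV) / P = 2,190.5529 / 297.3020 = 7.36811 years.

7.368 years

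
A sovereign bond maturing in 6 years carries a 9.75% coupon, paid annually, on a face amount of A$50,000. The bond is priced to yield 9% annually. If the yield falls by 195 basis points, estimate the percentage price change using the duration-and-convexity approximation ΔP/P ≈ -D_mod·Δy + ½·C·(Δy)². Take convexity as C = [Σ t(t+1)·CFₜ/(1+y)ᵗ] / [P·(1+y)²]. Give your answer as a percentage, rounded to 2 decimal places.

With y = 0.09:
  t   CF        PV=CF/(1+0.09)^t    t·PV        t(t+1)·PV
  1     4,875.00     4,472.4771     4,472.4771       8,944.9541
  2     4,875.00     4,103.1900     8,206.3799      24,619.1398
  3     4,875.00     3,764.3945    11,293.1834      45,172.7336
  4     4,875.00     3,453.5729    13,814.2916      69,071.4581
  5     4,875.00     3,168.4155    15,842.0775      95,052.4652
  6    54,875.00    32,720.1696   196,321.0174   1,374,247.1216
  Σ                 51,682.2195   249,949.4269   1,617,107.8725
P = 51,682.2195; D_Mac = 4.83628 yrs; D_mod = 4.43695 yrs; C = 26.33570.
Duration effect: -4.43695 × (-0.0195) = +0.086521
Convexity effect: 0.5 × 26.33570 × (-0.0195)² = +0.0050071
ΔP/P ≈ +0.086521 + 0.0050071 = +0.091528 = +9.1528%.

+9.15%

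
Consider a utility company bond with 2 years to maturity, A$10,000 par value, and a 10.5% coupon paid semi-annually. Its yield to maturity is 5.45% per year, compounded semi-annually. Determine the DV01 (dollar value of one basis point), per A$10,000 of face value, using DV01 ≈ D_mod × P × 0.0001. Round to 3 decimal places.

A$1.984

Periodic yield y = 0.02725.
  t   CF        PV=CF/(1+0.02725)^t    t·PV
  1       525.00       511.0733       511.0733
  2       525.00       497.5159       995.0319
  3       525.00       484.3183     1,452.9548
  4    10,525.00     9,451.8649    37,807.4595
  Σ                 10,944.7724    40,766.5195
P = 10,944.7724; D_Mac = 3.72475 half-year periods = 1.86237 yrs; D_mod = 1.81297 yrs.
DV01 ≈ 1.81297 × 10,944.7724 × 0.0001 = 1.984255.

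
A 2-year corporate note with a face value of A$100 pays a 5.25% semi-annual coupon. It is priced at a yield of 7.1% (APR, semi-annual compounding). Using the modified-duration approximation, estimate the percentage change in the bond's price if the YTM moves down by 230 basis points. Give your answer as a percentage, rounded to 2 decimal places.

+4.27%

Periodic yield y = 0.0355. Modified duration first:
  t   CF        PV=CF/(1+0.0355)^t    t·PV
  1        2.625         2.5350         2.5350
  2        2.625         2.4481         4.8962
  3        2.625         2.3642         7.0925
  4      102.625        89.2592       357.0366
  Σ                     96.6064       371.5603
P = 96.6064; D_Mac = 3.84612 half-year periods = 1.92306 yrs; D_mod = 1.92306/(1+0.0355) = 1.85713 yrs.
ΔP/P ≈ -D_mod · Δy = -1.85713 × (-0.023) = +0.042714 = +4.2714%.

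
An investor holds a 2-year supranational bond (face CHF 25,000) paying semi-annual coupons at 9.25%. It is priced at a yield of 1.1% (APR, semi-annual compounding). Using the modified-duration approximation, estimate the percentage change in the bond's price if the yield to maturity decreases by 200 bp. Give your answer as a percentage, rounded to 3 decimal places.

+3.743%

Periodic yield y = 0.0055. Modified duration first:
  t   CF        PV=CF/(1+0.0055)^t    t·PV
  1     1,156.25     1,149.9254     1,149.9254
  2     1,156.25     1,143.6354     2,287.2708
  3     1,156.25     1,137.3798     3,412.1395
  4    26,156.25    25,588.6386   102,354.5542
  Σ                 29,019.5792   109,203.8900
P = 29,019.5792; D_Mac = 3.76311 half-year periods = 1.88156 yrs; D_mod = 1.88156/(1+0.0055) = 1.87126 yrs.
ΔP/P ≈ -D_mod · Δy = -1.87126 × (-0.02) = +0.037425 = +3.7425%.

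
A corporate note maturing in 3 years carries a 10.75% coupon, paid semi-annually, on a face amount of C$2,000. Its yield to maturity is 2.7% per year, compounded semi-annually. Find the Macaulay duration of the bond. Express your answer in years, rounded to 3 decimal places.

2.682 years

Periodic yield y = 0.0135. Discount each cash flow and weight by its period:
  t   CF        PV=CF/(1+0.0135)^t    t·PV
  1       107.50       106.0681       106.0681
  2       107.50       104.6552       209.3105
  3       107.50       103.2612       309.7836
  4       107.50       101.8858       407.5430
  5       107.50       100.5286       502.6431
  6     2,107.50     1,944.5766    11,667.4599
  Σ                  2,460.9755    13,202.8081
Price P = Σ PV = 2,460.9755.
Macaulay duration = Σ(t·PV) / P = 13,202.8081 / 2,460.9755 = 5.36487 half-year periods.
In years: 5.36487 / 2 = 2.68243 years.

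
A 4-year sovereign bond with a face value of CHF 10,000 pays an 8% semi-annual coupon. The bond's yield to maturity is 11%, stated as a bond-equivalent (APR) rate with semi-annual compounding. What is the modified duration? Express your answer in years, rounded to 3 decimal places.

Periodic yield y = 0.055. First find Macaulay duration:
  t   CF        PV=CF/(1+0.055)^t    t·PV
  1       400.00       379.1469       379.1469
  2       400.00       359.3810       718.7619
  3       400.00       340.6455     1,021.9364
  4       400.00       322.8867     1,291.5468
  5       400.00       306.0537     1,530.2687
  6       400.00       290.0983     1,740.5900
  7       400.00       274.9747     1,924.8231
  8    10,400.00     6,776.6283    54,213.0260
  Σ                  9,049.8151    62,820.0998
P = 9,049.8151; Macaulay duration = 62,820.0998 / 9,049.8151 = 6.94159 half-year periods = 3.47079 years.
Modified duration = D_Mac / (1 + y) = 3.47079 / 1.055 = 3.28985 years.

3.290 years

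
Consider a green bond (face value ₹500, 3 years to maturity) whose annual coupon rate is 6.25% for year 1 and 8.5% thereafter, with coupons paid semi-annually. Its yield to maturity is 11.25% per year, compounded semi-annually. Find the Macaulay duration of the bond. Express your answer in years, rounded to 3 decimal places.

Periodic yield y = 0.05625. Discount each cash flow and weight by its period:
  t   CF        PV=CF/(1+0.05625)^t    t·PV
  1       15.625        14.7929        14.7929
  2       15.625        14.0051        28.0102
  3       21.250        18.0326        54.0979
  4       21.250        17.0723        68.2892
  5       21.250        16.1631        80.8156
  6      521.250       375.3581     2,252.1483
  Σ                    455.4241     2,498.1541
Price P = Σ PV = 455.4241.
Macaulay duration = Σ(t·PV) / P = 2,498.1541 / 455.4241 = 5.48534 half-year periods.
In years: 5.48534 / 2 = 2.74267 years.

2.743 years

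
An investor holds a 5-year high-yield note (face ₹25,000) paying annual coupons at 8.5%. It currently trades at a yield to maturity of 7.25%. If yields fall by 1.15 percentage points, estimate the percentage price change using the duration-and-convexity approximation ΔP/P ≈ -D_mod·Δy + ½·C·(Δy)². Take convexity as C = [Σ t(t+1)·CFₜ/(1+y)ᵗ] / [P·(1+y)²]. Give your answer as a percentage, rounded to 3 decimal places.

+4.746%

With y = 0.0725:
  t   CF        PV=CF/(1+0.0725)^t    t·PV        t(t+1)·PV
  1     2,125.00     1,981.3520     1,981.3520       3,962.7040
  2     2,125.00     1,847.4144     3,694.8289      11,084.4866
  3     2,125.00     1,722.5309     5,167.5928      20,670.3713
  4     2,125.00     1,606.0895     6,424.3578      32,121.7891
  5    27,125.00    19,115.3935    95,576.9675     573,461.8049
  Σ                 26,272.7803   112,845.0990     641,301.1559
P = 26,272.7803; D_Mac = 4.29513 yrs; D_mod = 4.00479 yrs; C = 21.22078.
Duration effect: -4.00479 × (-0.0115) = +0.046055
Convexity effect: 0.5 × 21.22078 × (-0.0115)² = +0.0014032
ΔP/P ≈ +0.046055 + 0.0014032 = +0.047458 = +4.7458%.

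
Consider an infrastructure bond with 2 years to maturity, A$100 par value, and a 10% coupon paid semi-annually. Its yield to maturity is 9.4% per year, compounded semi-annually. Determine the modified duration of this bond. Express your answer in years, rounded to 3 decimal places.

Periodic yield y = 0.047. First find Macaulay duration:
  t   CF        PV=CF/(1+0.047)^t    t·PV
  1         5.00         4.7755         4.7755
  2         5.00         4.5612         9.1223
  3         5.00         4.3564        13.0693
  4       105.00        87.3781       349.5124
  Σ                    101.0712       376.4795
P = 101.0712; Macaulay duration = 376.4795 / 101.0712 = 3.72489 half-year periods = 1.86245 years.
Modified duration = D_Mac / (1 + y) = 1.86245 / 1.047 = 1.77884 years.

1.779 years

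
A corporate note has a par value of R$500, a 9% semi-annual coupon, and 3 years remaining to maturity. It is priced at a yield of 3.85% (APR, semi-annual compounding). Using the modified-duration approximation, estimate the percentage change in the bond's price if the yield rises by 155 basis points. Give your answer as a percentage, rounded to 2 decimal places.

-4.13%

Periodic yield y = 0.01925. Modified duration first:
  t   CF        PV=CF/(1+0.01925)^t    t·PV
  1        22.50        22.0751        22.0751
  2        22.50        21.6581        43.3163
  3        22.50        21.2491        63.7473
  4        22.50        20.8478        83.3911
  5        22.50        20.4540       102.2702
  6       522.50       466.0172     2,796.1034
  Σ                    572.3013     3,110.9032
P = 572.3013; D_Mac = 5.43578 half-year periods = 2.71789 yrs; D_mod = 2.71789/(1+0.01925) = 2.66656 yrs.
ΔP/P ≈ -D_mod · Δy = -2.66656 × (+0.0155) = -0.041332 = -4.1332%.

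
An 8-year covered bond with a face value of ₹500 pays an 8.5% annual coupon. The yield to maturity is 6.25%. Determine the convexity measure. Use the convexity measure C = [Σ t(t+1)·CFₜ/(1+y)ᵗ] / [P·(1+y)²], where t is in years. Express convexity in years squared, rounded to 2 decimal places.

With y = 0.0625:
  t   CF        PV=CF/(1+0.0625)^t    t·PV        t(t+1)·PV
  1        42.50        40.0000        40.0000          80.0000
  2        42.50        37.6471        75.2941         225.8824
  3        42.50        35.4325       106.2976         425.1903
  4        42.50        33.3483       133.3930         666.9652
  5        42.50        31.3866       156.9330         941.5979
  6        42.50        29.5403       177.2420       1,240.6937
  7        42.50        27.8027       194.6186       1,556.9490
  8       542.50       334.0167     2,672.1339      24,049.2053
  Σ                    569.1742     3,555.9122      29,186.4838
P = 569.1742.
Convexity = Σ t(t+1)·PV / [P·(1+y)²] = 29,186.4838 / (569.1742 × 1.128906) = 45.42330.

45.42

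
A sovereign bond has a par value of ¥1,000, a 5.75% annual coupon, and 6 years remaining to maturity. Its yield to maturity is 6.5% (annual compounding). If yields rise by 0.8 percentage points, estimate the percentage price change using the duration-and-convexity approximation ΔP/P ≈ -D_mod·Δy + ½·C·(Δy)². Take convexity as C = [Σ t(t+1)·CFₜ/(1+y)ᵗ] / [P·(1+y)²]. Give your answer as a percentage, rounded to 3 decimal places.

-3.827%

With y = 0.065:
  t   CF        PV=CF/(1+0.065)^t    t·PV        t(t+1)·PV
  1        57.50        53.9906        53.9906         107.9812
  2        57.50        50.6954       101.3908         304.1725
  3        57.50        47.6013       142.8040         571.2159
  4        57.50        44.6961       178.7843         893.9216
  5        57.50        41.9681       209.8407       1,259.0444
  6     1,057.50       724.7408     4,348.4450      30,439.1149
  Σ                    963.6924     5,035.2554      33,575.4504
P = 963.6924; D_Mac = 5.22496 yrs; D_mod = 4.90607 yrs; C = 30.71738.
Duration effect: -4.90607 × (+0.008) = -0.039249
Convexity effect: 0.5 × 30.71738 × (0.008)² = +0.0009830
ΔP/P ≈ -0.039249 + 0.0009830 = -0.038266 = -3.8266%.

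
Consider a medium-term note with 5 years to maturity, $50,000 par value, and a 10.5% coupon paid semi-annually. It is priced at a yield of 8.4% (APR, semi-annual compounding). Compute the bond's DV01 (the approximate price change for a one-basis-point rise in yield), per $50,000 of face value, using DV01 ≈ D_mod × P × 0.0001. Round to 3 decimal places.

$21.121

Periodic yield y = 0.042.
  t   CF        PV=CF/(1+0.042)^t    t·PV
  1     2,625.00     2,519.1939     2,519.1939
  2     2,625.00     2,417.6525     4,835.3049
  3     2,625.00     2,320.2039     6,960.6117
  4     2,625.00     2,226.6832     8,906.7328
  5     2,625.00     2,136.9321    10,684.6603
  6     2,625.00     2,050.7985    12,304.7911
  7     2,625.00     1,968.1368    13,776.9574
  8     2,625.00     1,888.8069    15,110.4550
  9     2,625.00     1,812.6745    16,314.0709
  10   52,625.00    34,875.0564   348,750.5645
  Σ                 54,216.1386   440,163.3424
P = 54,216.1386; D_Mac = 8.11868 half-year periods = 4.05934 yrs; D_mod = 3.89572 yrs.
DV01 ≈ 3.89572 × 54,216.1386 × 0.0001 = 21.121082.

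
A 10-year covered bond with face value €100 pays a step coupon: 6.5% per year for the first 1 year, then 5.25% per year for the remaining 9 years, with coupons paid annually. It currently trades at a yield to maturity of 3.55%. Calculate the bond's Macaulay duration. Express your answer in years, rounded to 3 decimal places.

Periodic yield y = 0.0355. Discount each cash flow and weight by its year:
  t   CF        PV=CF/(1+0.0355)^t    t·PV
  1         6.50         6.2772         6.2772
  2         5.25         4.8962         9.7924
  3         5.25         4.7283        14.1850
  4         5.25         4.5662        18.2650
  5         5.25         4.4097        22.0485
  6         5.25         4.2585        25.5511
  7         5.25         4.1125        28.7877
  8         5.25         3.9715        31.7723
  9         5.25         3.8354        34.5184
  10      105.25        74.2542       742.5421
  Σ                    115.3098       933.7396
Price P = Σ PV = 115.3098.
Macaulay duration = Σ(t·PV) / P = 933.7396 / 115.3098 = 8.09766 years.

8.098 years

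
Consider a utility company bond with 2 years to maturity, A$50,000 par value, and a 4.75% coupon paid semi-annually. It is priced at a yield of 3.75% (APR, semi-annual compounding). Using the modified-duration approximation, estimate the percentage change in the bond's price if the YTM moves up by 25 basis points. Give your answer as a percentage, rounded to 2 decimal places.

Periodic yield y = 0.01875. Modified duration first:
  t   CF        PV=CF/(1+0.01875)^t    t·PV
  1     1,187.50     1,165.6442     1,165.6442
  2     1,187.50     1,144.1906     2,288.3812
  3     1,187.50     1,123.1319     3,369.3956
  4    51,187.50    47,521.8602   190,087.4407
  Σ                 50,954.8268   196,910.8617
P = 50,954.8268; D_Mac = 3.86442 half-year periods = 1.93221 yrs; D_mod = 1.93221/(1+0.01875) = 1.89665 yrs.
ΔP/P ≈ -D_mod · Δy = -1.89665 × (+0.0025) = -0.004742 = -0.4742%.

-0.47%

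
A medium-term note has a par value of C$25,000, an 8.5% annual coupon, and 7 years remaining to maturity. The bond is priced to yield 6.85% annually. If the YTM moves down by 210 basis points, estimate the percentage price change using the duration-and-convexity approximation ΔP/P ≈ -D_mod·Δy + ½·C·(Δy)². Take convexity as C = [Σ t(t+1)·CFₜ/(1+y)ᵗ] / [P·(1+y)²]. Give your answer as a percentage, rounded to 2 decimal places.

+11.85%

With y = 0.0685:
  t   CF        PV=CF/(1+0.0685)^t    t·PV        t(t+1)·PV
  1     2,125.00     1,988.7693     1,988.7693       3,977.5386
  2     2,125.00     1,861.2722     3,722.5443      11,167.6330
  3     2,125.00     1,741.9487     5,225.8460      20,903.3841
  4     2,125.00     1,630.2748     6,521.0994      32,605.4970
  5     2,125.00     1,525.7603     7,628.8013      45,772.8081
  6     2,125.00     1,427.9460     8,567.6758      59,973.7308
  7    27,125.00    17,058.7837   119,411.4856     955,291.8846
  Σ                 27,234.7549   153,066.2218   1,129,692.4762
P = 27,234.7549; D_Mac = 5.62025 yrs; D_mod = 5.25995 yrs; C = 36.33187.
Duration effect: -5.25995 × (-0.021) = +0.110459
Convexity effect: 0.5 × 36.33187 × (-0.021)² = +0.0080112
ΔP/P ≈ +0.110459 + 0.0080112 = +0.118470 = +11.8470%.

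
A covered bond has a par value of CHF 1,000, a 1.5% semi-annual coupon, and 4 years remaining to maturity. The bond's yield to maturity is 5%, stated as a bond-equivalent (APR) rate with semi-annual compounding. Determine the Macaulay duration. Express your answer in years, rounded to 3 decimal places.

Periodic yield y = 0.025. Discount each cash flow and weight by its period:
  t   CF        PV=CF/(1+0.025)^t    t·PV
  1         7.50         7.3171         7.3171
  2         7.50         7.1386        14.2772
  3         7.50         6.9645        20.8935
  4         7.50         6.7946        27.1785
  5         7.50         6.6289        33.1445
  6         7.50         6.4672        38.8034
  7         7.50         6.3095        44.1664
  8     1,007.50       826.9022     6,615.2174
  Σ                    874.5226     6,800.9980
Price P = Σ PV = 874.5226.
Macaulay duration = Σ(t·PV) / P = 6,800.9980 / 874.5226 = 7.77681 half-year periods.
In years: 7.77681 / 2 = 3.88841 years.

3.888 years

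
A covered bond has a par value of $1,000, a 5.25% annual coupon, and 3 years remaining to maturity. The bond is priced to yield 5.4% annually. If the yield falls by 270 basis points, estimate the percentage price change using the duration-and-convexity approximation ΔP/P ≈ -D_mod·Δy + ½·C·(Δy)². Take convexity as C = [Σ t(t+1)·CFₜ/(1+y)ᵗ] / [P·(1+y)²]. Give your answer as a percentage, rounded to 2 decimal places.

+7.68%

With y = 0.054:
  t   CF        PV=CF/(1+0.054)^t    t·PV        t(t+1)·PV
  1        52.50        49.8102        49.8102          99.6205
  2        52.50        47.2583        94.5166         283.5498
  3     1,052.50       898.8770     2,696.6310      10,786.5241
  Σ                    995.9456     2,840.9579      11,169.6944
P = 995.9456; D_Mac = 2.85252 yrs; D_mod = 2.70638 yrs; C = 10.09542.
Duration effect: -2.70638 × (-0.027) = +0.073072
Convexity effect: 0.5 × 10.09542 × (-0.027)² = +0.0036798
ΔP/P ≈ +0.073072 + 0.0036798 = +0.076752 = +7.6752%.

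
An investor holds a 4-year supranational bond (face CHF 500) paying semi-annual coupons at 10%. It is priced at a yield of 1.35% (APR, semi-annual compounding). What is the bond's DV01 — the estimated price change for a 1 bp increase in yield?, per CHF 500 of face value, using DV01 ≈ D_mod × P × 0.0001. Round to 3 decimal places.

CHF 0.231

Periodic yield y = 0.00675.
  t   CF        PV=CF/(1+0.00675)^t    t·PV
  1        25.00        24.8324        24.8324
  2        25.00        24.6659        49.3318
  3        25.00        24.5005        73.5015
  4        25.00        24.3362        97.3450
  5        25.00        24.1731       120.8654
  6        25.00        24.0110       144.0660
  7        25.00        23.8500       166.9501
  8       525.00       497.4921     3,979.9369
  Σ                    667.8612     4,656.8289
P = 667.8612; D_Mac = 6.97275 half-year periods = 3.48637 yrs; D_mod = 3.46300 yrs.
DV01 ≈ 3.46300 × 667.8612 × 0.0001 = 0.231280.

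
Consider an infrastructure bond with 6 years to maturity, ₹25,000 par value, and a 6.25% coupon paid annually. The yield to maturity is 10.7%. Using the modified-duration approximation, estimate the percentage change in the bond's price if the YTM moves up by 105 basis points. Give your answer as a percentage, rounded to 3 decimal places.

-4.818%

Periodic yield y = 0.107. Modified duration first:
  t   CF        PV=CF/(1+0.107)^t    t·PV
  1     1,562.50     1,411.4724     1,411.4724
  2     1,562.50     1,275.0429     2,550.0857
  3     1,562.50     1,151.8002     3,455.4007
  4     1,562.50     1,040.4700     4,161.8798
  5     1,562.50       939.9006     4,699.5029
  6    26,562.50    14,433.8844    86,603.3063
  Σ                 20,252.5705   102,881.6479
P = 20,252.5705; D_Mac = 5.07993 yrs; D_mod = 5.07993/(1+0.107) = 4.58892 yrs.
ΔP/P ≈ -D_mod · Δy = -4.58892 × (+0.0105) = -0.048184 = -4.8184%.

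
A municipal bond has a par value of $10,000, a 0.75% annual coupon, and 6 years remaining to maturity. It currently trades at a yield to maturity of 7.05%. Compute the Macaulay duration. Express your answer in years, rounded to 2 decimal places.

5.86 years

Periodic yield y = 0.0705. Discount each cash flow and weight by its year:
  t   CF        PV=CF/(1+0.0705)^t    t·PV
  1        75.00        70.0607        70.0607
  2        75.00        65.4467       130.8935
  3        75.00        61.1366       183.4098
  4        75.00        57.1103       228.4413
  5        75.00        53.3492       266.7460
  6    10,075.00     6,694.6060    40,167.6362
  Σ                  7,001.7096    41,047.1875
Price P = Σ PV = 7,001.7096.
Macaulay duration = Σ(t·PV) / P = 41,047.1875 / 7,001.7096 = 5.86245 years.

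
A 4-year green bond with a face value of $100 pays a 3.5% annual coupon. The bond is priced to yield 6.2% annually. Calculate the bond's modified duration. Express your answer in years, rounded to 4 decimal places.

Periodic yield y = 0.062. First find Macaulay duration:
  t   CF        PV=CF/(1+0.062)^t    t·PV
  1         3.50         3.2957         3.2957
  2         3.50         3.1033         6.2065
  3         3.50         2.9221         8.7663
  4       103.50        81.3659       325.4635
  Σ                     90.6869       343.7320
P = 90.6869; Macaulay duration = 343.7320 / 90.6869 = 3.79032 years.
Modified duration = D_Mac / (1 + y) = 3.79032 / 1.062 = 3.56904 years.

3.5690 years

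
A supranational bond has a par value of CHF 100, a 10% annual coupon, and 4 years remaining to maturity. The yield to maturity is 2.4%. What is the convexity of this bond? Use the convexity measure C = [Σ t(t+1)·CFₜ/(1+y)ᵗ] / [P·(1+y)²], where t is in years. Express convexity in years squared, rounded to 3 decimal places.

With y = 0.024:
  t   CF        PV=CF/(1+0.024)^t    t·PV        t(t+1)·PV
  1        10.00         9.7656         9.7656          19.5312
  2        10.00         9.5367        19.0735          57.2205
  3        10.00         9.3132        27.9397         111.7587
  4       110.00       100.0444       400.1777       2,000.8883
  Σ                    128.6600       456.9565       2,189.3988
P = 128.6600.
Convexity = Σ t(t+1)·PV / [P·(1+y)²] = 2,189.3988 / (128.6600 × 1.048576) = 16.22861.

16.229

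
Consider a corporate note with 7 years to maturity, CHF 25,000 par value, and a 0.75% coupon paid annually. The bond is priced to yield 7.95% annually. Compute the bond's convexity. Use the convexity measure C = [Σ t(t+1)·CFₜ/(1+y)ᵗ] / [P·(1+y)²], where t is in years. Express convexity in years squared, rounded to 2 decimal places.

46.19

With y = 0.0795:
  t   CF        PV=CF/(1+0.0795)^t    t·PV        t(t+1)·PV
  1       187.50       173.6915       173.6915         347.3830
  2       187.50       160.9000       321.8000         965.3999
  3       187.50       149.0505       447.1514       1,788.6056
  4       187.50       138.0736       552.2944       2,761.4722
  5       187.50       127.9052       639.5258       3,837.1546
  6       187.50       118.4856       710.9133       4,976.3931
  7    25,187.50    14,744.3807   103,210.6651     825,685.3210
  Σ                 15,612.4870   106,056.0415     840,361.7294
P = 15,612.4870.
Convexity = Σ t(t+1)·PV / [P·(1+y)²] = 840,361.7294 / (15,612.4870 × 1.165320) = 46.19010.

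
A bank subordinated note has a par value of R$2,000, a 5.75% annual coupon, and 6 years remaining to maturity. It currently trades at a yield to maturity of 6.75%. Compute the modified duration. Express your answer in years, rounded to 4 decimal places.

4.8895 years

Periodic yield y = 0.0675. First find Macaulay duration:
  t   CF        PV=CF/(1+0.0675)^t    t·PV
  1       115.00       107.7283       107.7283
  2       115.00       100.9165       201.8330
  3       115.00        94.5353       283.6060
  4       115.00        88.5577       354.2308
  5       115.00        82.9580       414.7901
  6     2,115.00     1,429.2331     8,575.3987
  Σ                  1,903.9290     9,937.5869
P = 1,903.9290; Macaulay duration = 9,937.5869 / 1,903.9290 = 5.21952 years.
Modified duration = D_Mac / (1 + y) = 5.21952 / 1.0675 = 4.88948 years.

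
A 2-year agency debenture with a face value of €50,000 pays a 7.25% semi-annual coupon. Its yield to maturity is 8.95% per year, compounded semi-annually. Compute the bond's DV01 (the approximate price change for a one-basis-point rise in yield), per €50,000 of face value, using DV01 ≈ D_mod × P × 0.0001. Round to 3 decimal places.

Periodic yield y = 0.04475.
  t   CF        PV=CF/(1+0.04475)^t    t·PV
  1     1,812.50     1,734.8648     1,734.8648
  2     1,812.50     1,660.5550     3,321.1099
  3     1,812.50     1,589.4281     4,768.2842
  4    51,812.50    43,489.5615   173,958.2460
  Σ                 48,474.4093   183,782.5049
P = 48,474.4093; D_Mac = 3.79133 half-year periods = 1.89567 yrs; D_mod = 1.81447 yrs.
DV01 ≈ 1.81447 × 48,474.4093 × 0.0001 = 8.795525.

€8.796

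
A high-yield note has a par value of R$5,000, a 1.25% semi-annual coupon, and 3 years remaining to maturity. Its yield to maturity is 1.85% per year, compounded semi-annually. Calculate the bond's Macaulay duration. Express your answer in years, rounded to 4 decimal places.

2.9533 years

Periodic yield y = 0.00925. Discount each cash flow and weight by its period:
  t   CF        PV=CF/(1+0.00925)^t    t·PV
  1        31.25        30.9636        30.9636
  2        31.25        30.6798        61.3596
  3        31.25        30.3986        91.1958
  4        31.25        30.1200       120.4800
  5        31.25        29.8439       149.2197
  6     5,031.25     4,760.8374    28,565.0244
  Σ                  4,912.8433    29,018.2432
Price P = Σ PV = 4,912.8433.
Macaulay duration = Σ(t·PV) / P = 29,018.2432 / 4,912.8433 = 5.90661 half-year periods.
In years: 5.90661 / 2 = 2.95330 years.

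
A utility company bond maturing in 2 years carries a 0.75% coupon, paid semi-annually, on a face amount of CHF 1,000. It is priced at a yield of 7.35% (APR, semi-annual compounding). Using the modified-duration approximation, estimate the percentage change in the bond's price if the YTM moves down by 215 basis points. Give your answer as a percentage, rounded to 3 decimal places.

Periodic yield y = 0.03675. Modified duration first:
  t   CF        PV=CF/(1+0.03675)^t    t·PV
  1         3.75         3.6171         3.6171
  2         3.75         3.4889         6.9777
  3         3.75         3.3652        10.0956
  4     1,003.75       868.8191     3,475.2766
  Σ                    879.2903     3,495.9669
P = 879.2903; D_Mac = 3.97590 half-year periods = 1.98795 yrs; D_mod = 1.98795/(1+0.03675) = 1.91748 yrs.
ΔP/P ≈ -D_mod · Δy = -1.91748 × (-0.0215) = +0.041226 = +4.1226%.

+4.123%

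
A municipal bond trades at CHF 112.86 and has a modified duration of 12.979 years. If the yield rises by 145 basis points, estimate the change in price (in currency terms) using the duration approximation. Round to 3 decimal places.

-CHF 21.240

Duration approximation: ΔP/P ≈ -D_mod · Δy = -12.979 × (+0.0145) = -0.1881955.
ΔP ≈ 112.86 × (-0.1881955) = -21.23974413.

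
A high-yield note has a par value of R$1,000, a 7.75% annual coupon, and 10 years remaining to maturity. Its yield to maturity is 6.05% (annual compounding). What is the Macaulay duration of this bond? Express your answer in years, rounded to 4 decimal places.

Periodic yield y = 0.0605. Discount each cash flow and weight by its year:
  t   CF        PV=CF/(1+0.0605)^t    t·PV
  1        77.50        73.0787        73.0787
  2        77.50        68.9097       137.8194
  3        77.50        64.9785       194.9355
  4        77.50        61.2716       245.0863
  5        77.50        57.7761       288.8806
  6        77.50        54.4801       326.8804
  7        77.50        51.3721       359.6044
  8        77.50        48.4414       387.5309
  9        77.50        45.6778       411.1006
  10    1,077.50       598.8397     5,988.3965
  Σ                  1,124.8256     8,413.3134
Price P = Σ PV = 1,124.8256.
Macaulay duration = Σ(t·PV) / P = 8,413.3134 / 1,124.8256 = 7.47966 years.

7.4797 years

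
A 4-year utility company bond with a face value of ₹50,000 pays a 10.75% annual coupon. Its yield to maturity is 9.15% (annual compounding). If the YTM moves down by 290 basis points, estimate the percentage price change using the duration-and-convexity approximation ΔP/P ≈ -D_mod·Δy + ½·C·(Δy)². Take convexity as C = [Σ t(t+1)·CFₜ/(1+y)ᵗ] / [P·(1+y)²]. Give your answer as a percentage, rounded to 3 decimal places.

With y = 0.0915:
  t   CF        PV=CF/(1+0.0915)^t    t·PV        t(t+1)·PV
  1     5,375.00     4,924.4159     4,924.4159       9,848.8319
  2     5,375.00     4,511.6042     9,023.2083      27,069.6250
  3     5,375.00     4,133.3982    12,400.1947      49,600.7787
  4    55,375.00    39,013.8472   156,055.3889     780,276.9446
  Σ                 52,583.2656   182,403.2079     866,796.1802
P = 52,583.2656; D_Mac = 3.46885 yrs; D_mod = 3.17805 yrs; C = 13.83636.
Duration effect: -3.17805 × (-0.029) = +0.092164
Convexity effect: 0.5 × 13.83636 × (-0.029)² = +0.0058182
ΔP/P ≈ +0.092164 + 0.0058182 = +0.097982 = +9.7982%.

+9.798%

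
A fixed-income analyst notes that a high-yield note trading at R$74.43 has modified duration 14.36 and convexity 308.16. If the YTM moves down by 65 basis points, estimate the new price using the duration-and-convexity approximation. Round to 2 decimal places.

R$81.86

Duration effect: -D_mod·Δy = -14.36 × (-0.0065) = +0.093340
Convexity effect: ½·C·(Δy)² = 0.5 × 308.16 × (-0.0065)² = +0.00650988
ΔP/P ≈ +0.093340 + 0.00650988 = +0.09984988
New price ≈ 74.43 × (1 + 0.09984988) = 81.8618265684.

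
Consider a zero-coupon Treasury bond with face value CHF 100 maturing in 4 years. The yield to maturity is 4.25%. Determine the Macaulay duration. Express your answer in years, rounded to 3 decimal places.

A zero-coupon bond has a single cash flow at maturity, so its Macaulay duration equals its maturity: 4 years.

4.000 years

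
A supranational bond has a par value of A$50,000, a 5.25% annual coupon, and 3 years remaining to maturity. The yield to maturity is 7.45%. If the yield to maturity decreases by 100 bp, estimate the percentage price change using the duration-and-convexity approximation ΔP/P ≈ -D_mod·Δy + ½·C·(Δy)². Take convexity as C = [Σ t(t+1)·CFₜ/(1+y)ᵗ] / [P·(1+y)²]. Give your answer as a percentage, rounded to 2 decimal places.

+2.70%

With y = 0.0745:
  t   CF        PV=CF/(1+0.0745)^t    t·PV        t(t+1)·PV
  1     2,625.00     2,442.9967     2,442.9967       4,885.9935
  2     2,625.00     2,273.6126     4,547.2252      13,641.6756
  3    52,625.00    42,420.2134   127,260.6403     509,042.5613
  Σ                 47,136.8228   134,250.8623     527,570.2304
P = 47,136.8228; D_Mac = 2.84811 yrs; D_mod = 2.65064 yrs; C = 9.69409.
Duration effect: -2.65064 × (-0.01) = +0.026506
Convexity effect: 0.5 × 9.69409 × (-0.01)² = +0.0004847
ΔP/P ≈ +0.026506 + 0.0004847 = +0.026991 = +2.6991%.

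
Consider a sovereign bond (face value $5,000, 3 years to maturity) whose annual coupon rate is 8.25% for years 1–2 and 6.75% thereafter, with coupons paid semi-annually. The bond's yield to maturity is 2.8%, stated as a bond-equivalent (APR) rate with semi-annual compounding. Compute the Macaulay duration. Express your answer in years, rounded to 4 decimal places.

2.7407 years

Periodic yield y = 0.014. Discount each cash flow and weight by its period:
  t   CF        PV=CF/(1+0.014)^t    t·PV
  1       206.25       203.4024       203.4024
  2       206.25       200.5941       401.1881
  3       206.25       197.8245       593.4735
  4       206.25       195.0932       780.3728
  5       168.75       157.4179       787.0893
  6     5,168.75     4,755.0797    28,530.4780
  Σ                  5,709.4116    31,296.0041
Price P = Σ PV = 5,709.4116.
Macaulay duration = Σ(t·PV) / P = 31,296.0041 / 5,709.4116 = 5.48148 half-year periods.
In years: 5.48148 / 2 = 2.74074 years.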